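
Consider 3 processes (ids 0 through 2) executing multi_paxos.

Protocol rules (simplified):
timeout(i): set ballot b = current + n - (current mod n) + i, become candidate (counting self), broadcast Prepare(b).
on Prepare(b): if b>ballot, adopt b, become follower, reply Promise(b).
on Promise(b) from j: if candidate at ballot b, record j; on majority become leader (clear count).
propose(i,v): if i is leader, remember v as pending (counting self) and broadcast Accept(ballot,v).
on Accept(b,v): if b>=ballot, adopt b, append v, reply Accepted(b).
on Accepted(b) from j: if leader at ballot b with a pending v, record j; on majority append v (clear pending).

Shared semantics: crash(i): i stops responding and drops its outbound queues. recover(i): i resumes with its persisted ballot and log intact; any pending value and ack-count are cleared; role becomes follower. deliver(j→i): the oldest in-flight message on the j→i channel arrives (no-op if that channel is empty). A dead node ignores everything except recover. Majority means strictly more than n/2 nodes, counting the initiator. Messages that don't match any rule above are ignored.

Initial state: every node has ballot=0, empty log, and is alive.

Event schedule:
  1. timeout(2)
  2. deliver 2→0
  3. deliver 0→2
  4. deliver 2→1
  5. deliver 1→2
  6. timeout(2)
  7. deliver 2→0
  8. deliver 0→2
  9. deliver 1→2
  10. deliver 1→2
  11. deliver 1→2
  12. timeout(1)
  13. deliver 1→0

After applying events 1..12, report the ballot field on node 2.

8

[1] timeout(2) → N2(cand b5 [-])
[2] deliver 2→0 → N0(foll b5 [-])
[3] deliver 0→2 → N2(lead b5 [-])
[4] deliver 2→1 → N1(foll b5 [-])
[5] deliver 1→2 → ∅
[6] timeout(2) → N2(cand b8 [-])
[7] deliver 2→0 → N0(foll b8 [-])
[8] deliver 0→2 → N2(lead b8 [-])
[9] deliver 1→2 → ∅
[10] deliver 1→2 → ∅
[11] deliver 1→2 → ∅
[12] timeout(1) → N1(cand b7 [-])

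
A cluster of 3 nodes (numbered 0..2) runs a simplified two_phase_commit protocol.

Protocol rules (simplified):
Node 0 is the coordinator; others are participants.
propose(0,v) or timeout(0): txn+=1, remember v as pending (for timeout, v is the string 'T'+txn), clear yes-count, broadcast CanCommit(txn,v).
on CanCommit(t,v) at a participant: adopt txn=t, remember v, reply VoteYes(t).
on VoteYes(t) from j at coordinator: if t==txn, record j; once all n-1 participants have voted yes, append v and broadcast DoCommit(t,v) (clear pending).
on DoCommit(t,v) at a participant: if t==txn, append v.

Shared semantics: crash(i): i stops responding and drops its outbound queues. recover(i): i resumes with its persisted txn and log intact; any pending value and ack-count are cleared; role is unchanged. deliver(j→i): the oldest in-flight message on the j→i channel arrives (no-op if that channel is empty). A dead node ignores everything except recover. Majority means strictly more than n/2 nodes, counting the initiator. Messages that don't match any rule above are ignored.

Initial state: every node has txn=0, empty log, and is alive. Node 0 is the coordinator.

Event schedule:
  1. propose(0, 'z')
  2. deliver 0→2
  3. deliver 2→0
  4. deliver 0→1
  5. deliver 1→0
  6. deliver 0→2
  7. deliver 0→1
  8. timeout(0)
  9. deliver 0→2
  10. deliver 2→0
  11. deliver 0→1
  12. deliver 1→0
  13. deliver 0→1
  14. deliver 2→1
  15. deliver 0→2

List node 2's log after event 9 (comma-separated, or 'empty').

after 1 — propose(0,'z'): n0:coor/t1/[-]
after 2 — deliver 0→2: n2:part/t1/[-]
after 3 — deliver 2→0: ·
after 4 — deliver 0→1: n1:part/t1/[-]
after 5 — deliver 1→0: n0:coor/t1/[z]
after 6 — deliver 0→2: n2:part/t1/[z]
after 7 — deliver 0→1: n1:part/t1/[z]
after 8 — timeout(0): n0:coor/t2/[z]
after 9 — deliver 0→2: n2:part/t2/[z]

z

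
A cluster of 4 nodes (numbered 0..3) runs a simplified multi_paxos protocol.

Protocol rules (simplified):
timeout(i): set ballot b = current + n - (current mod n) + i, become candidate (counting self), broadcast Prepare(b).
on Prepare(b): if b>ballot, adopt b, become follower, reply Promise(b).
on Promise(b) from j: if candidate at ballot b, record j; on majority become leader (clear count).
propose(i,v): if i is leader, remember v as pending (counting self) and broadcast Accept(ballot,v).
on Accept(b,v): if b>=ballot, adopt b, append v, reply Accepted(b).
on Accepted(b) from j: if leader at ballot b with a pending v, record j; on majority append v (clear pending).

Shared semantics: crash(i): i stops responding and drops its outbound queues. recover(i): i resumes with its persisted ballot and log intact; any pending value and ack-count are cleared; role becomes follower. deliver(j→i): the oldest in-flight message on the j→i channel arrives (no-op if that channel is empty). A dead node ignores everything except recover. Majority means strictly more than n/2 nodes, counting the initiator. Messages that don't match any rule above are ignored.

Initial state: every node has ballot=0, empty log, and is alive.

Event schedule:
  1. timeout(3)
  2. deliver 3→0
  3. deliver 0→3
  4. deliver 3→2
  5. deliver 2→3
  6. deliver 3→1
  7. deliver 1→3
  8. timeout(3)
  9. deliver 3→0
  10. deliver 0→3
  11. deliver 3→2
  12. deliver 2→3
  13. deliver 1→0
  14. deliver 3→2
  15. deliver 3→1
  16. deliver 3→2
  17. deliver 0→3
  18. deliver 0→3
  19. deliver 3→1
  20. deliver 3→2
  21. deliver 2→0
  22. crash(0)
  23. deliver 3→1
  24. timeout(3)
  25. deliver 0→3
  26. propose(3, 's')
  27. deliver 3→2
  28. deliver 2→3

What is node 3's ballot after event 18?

11

1. timeout(3):  <3:cand b7 ->
2. deliver 3→0:  <0:foll b7 ->
3. deliver 0→3:  nop
4. deliver 3→2:  <2:foll b7 ->
5. deliver 2→3:  <3:lead b7 ->
6. deliver 3→1:  <1:foll b7 ->
7. deliver 1→3:  nop
8. timeout(3):  <3:cand b11 ->
9. deliver 3→0:  <0:foll b11 ->
10. deliver 0→3:  nop
11. deliver 3→2:  <2:foll b11 ->
12. deliver 2→3:  <3:lead b11 ->
13. deliver 1→0:  nop
14. deliver 3→2:  nop
15. deliver 3→1:  <1:foll b11 ->
16. deliver 3→2:  nop
17. deliver 0→3:  nop
18. deliver 0→3:  nop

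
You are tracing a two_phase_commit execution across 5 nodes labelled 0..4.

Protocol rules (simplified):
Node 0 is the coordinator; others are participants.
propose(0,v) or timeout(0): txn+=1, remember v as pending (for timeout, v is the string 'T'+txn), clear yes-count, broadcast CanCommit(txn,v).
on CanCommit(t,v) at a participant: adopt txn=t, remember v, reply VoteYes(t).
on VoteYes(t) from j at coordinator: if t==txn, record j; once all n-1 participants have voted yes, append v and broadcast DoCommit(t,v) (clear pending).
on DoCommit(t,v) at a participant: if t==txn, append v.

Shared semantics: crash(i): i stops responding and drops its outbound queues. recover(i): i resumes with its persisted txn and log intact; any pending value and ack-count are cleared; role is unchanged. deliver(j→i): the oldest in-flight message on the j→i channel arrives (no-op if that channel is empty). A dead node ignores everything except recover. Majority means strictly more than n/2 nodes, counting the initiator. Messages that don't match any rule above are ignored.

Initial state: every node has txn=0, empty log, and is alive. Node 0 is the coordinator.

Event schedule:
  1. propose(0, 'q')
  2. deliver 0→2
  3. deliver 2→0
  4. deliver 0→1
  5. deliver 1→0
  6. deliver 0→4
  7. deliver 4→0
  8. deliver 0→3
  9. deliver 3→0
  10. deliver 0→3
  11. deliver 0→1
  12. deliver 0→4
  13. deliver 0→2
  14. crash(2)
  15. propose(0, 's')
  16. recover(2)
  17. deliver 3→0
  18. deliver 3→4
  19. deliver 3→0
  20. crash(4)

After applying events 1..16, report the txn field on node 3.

e1 propose(0,'q'): 0[coor,t=1,-]
e2 deliver 0→2: 2[part,t=1,-]
e3 deliver 2→0: ·
e4 deliver 0→1: 1[part,t=1,-]
e5 deliver 1→0: ·
e6 deliver 0→4: 4[part,t=1,-]
e7 deliver 4→0: ·
e8 deliver 0→3: 3[part,t=1,-]
e9 deliver 3→0: 0[coor,t=1,q]
e10 deliver 0→3: 3[part,t=1,q]
e11 deliver 0→1: 1[part,t=1,q]
e12 deliver 0→4: 4[part,t=1,q]
e13 deliver 0→2: 2[part,t=1,q]
e14 crash(2): 2[✗part,t=1,q]
e15 propose(0,'s'): 0[coor,t=2,q]
e16 recover(2): 2[part,t=1,q]

1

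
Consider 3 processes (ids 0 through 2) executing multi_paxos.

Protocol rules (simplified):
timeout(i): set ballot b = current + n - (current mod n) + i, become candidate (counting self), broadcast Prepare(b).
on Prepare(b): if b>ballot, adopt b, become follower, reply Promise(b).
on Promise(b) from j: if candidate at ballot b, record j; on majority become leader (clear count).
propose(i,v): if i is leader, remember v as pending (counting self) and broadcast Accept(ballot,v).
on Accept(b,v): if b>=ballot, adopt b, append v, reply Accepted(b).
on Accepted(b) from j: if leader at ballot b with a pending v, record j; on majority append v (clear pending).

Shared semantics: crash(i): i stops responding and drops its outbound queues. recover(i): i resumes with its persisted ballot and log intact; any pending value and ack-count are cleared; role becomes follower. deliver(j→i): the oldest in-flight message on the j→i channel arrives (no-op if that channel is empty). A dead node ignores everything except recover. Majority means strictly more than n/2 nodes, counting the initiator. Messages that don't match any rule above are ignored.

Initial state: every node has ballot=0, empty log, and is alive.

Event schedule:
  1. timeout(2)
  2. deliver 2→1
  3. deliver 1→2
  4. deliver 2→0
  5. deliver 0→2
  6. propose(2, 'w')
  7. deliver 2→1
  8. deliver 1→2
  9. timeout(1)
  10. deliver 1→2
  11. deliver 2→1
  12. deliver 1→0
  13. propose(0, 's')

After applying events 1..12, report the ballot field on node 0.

step 1 timeout(2): 2={cand,b=5,log=-}
step 2 deliver 2→1: 1={foll,b=5,log=-}
step 3 deliver 1→2: 2={lead,b=5,log=-}
step 4 deliver 2→0: 0={foll,b=5,log=-}
step 5 deliver 0→2: —
step 6 propose(2,'w'): —
step 7 deliver 2→1: 1={foll,b=5,log=w}
step 8 deliver 1→2: 2={lead,b=5,log=w}
step 9 timeout(1): 1={cand,b=7,log=w}
step 10 deliver 1→2: 2={foll,b=7,log=w}
step 11 deliver 2→1: 1={lead,b=7,log=w}
step 12 deliver 1→0: 0={foll,b=7,log=-}

7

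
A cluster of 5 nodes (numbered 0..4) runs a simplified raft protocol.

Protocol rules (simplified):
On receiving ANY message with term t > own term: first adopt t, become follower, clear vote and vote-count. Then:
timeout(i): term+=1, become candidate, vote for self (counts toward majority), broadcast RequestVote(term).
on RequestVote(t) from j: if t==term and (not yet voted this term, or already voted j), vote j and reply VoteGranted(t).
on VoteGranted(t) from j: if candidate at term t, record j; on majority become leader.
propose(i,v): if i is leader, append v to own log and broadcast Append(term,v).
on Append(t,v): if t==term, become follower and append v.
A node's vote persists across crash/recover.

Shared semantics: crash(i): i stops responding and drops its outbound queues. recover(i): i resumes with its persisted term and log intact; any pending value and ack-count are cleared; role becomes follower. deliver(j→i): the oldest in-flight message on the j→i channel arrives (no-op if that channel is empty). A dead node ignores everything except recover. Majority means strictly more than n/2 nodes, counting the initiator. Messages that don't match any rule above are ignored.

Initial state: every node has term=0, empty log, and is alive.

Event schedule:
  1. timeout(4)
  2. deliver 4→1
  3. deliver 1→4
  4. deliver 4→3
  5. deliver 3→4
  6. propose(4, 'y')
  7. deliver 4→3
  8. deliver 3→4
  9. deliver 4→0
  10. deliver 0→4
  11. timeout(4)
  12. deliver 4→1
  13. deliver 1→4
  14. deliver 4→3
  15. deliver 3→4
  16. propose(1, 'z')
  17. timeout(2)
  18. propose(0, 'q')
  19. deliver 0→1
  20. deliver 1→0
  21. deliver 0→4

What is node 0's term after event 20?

e1 timeout(4): 4[cand,t=1,-]
e2 deliver 4→1: 1[foll,t=1,-]
e3 deliver 1→4: ·
e4 deliver 4→3: 3[foll,t=1,-]
e5 deliver 3→4: 4[lead,t=1,-]
e6 propose(4,'y'): 4[lead,t=1,y]
e7 deliver 4→3: 3[foll,t=1,y]
e8 deliver 3→4: ·
e9 deliver 4→0: 0[foll,t=1,-]
e10 deliver 0→4: ·
e11 timeout(4): 4[cand,t=2,y]
e12 deliver 4→1: 1[foll,t=1,y]
e13 deliver 1→4: ·
e14 deliver 4→3: 3[foll,t=2,y]
e15 deliver 3→4: ·
e16 propose(1,'z'): ·
e17 timeout(2): 2[cand,t=1,-]
e18 propose(0,'q'): ·
e19 deliver 0→1: ·
e20 deliver 1→0: ·

1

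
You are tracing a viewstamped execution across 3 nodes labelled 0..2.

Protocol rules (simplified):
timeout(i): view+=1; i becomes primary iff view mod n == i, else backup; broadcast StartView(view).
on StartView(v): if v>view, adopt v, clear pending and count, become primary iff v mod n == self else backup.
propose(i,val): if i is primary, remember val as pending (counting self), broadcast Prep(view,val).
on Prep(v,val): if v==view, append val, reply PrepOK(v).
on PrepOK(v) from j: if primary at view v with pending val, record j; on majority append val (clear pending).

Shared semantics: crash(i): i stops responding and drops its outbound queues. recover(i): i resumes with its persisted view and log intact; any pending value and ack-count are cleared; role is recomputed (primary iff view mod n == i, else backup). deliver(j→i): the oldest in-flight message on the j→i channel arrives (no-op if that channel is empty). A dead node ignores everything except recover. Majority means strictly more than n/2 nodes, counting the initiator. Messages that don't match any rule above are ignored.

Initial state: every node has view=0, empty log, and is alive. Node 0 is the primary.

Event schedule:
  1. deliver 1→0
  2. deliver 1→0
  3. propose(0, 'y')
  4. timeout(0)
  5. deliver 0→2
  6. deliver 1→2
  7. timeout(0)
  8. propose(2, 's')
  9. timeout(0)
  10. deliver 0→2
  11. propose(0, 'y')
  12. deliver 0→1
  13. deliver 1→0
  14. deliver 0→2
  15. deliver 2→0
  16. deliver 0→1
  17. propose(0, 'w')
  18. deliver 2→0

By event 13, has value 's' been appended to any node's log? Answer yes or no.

[1] deliver 1→0 → ∅
[2] deliver 1→0 → ∅
[3] propose(0,'y') → ∅
[4] timeout(0) → N0(back v1 [-])
[5] deliver 0→2 → N2(back v0 [y])
[6] deliver 1→2 → ∅
[7] timeout(0) → N0(back v2 [-])
[8] propose(2,'s') → ∅
[9] timeout(0) → N0(prim v3 [-])
[10] deliver 0→2 → N2(back v1 [y])
[11] propose(0,'y') → ∅
[12] deliver 0→1 → N1(back v0 [y])
[13] deliver 1→0 → ∅

no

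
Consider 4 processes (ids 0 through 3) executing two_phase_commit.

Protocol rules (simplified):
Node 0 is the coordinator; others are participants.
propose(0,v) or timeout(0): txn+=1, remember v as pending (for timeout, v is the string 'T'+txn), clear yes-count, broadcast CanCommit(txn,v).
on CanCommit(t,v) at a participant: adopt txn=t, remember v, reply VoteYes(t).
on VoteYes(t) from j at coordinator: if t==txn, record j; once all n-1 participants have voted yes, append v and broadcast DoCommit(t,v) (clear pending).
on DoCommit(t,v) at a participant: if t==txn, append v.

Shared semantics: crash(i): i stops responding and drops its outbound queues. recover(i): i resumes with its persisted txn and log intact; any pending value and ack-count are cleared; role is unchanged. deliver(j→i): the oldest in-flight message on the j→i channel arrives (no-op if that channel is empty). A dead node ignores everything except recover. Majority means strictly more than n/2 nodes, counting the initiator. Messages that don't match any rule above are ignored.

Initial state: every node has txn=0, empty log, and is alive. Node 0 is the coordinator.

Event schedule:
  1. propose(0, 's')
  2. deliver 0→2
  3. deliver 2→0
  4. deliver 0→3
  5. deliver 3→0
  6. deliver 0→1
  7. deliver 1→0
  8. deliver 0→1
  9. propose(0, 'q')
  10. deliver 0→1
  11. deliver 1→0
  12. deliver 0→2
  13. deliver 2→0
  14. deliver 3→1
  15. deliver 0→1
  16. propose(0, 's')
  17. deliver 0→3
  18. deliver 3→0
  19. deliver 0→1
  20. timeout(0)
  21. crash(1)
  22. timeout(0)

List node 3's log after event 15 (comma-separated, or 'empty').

e1 propose(0,'s'): 0[coor,t=1,-]
e2 deliver 0→2: 2[part,t=1,-]
e3 deliver 2→0: ·
e4 deliver 0→3: 3[part,t=1,-]
e5 deliver 3→0: ·
e6 deliver 0→1: 1[part,t=1,-]
e7 deliver 1→0: 0[coor,t=1,s]
e8 deliver 0→1: 1[part,t=1,s]
e9 propose(0,'q'): 0[coor,t=2,s]
e10 deliver 0→1: 1[part,t=2,s]
e11 deliver 1→0: ·
e12 deliver 0→2: 2[part,t=1,s]
e13 deliver 2→0: ·
e14 deliver 3→1: ·
e15 deliver 0→1: ·

empty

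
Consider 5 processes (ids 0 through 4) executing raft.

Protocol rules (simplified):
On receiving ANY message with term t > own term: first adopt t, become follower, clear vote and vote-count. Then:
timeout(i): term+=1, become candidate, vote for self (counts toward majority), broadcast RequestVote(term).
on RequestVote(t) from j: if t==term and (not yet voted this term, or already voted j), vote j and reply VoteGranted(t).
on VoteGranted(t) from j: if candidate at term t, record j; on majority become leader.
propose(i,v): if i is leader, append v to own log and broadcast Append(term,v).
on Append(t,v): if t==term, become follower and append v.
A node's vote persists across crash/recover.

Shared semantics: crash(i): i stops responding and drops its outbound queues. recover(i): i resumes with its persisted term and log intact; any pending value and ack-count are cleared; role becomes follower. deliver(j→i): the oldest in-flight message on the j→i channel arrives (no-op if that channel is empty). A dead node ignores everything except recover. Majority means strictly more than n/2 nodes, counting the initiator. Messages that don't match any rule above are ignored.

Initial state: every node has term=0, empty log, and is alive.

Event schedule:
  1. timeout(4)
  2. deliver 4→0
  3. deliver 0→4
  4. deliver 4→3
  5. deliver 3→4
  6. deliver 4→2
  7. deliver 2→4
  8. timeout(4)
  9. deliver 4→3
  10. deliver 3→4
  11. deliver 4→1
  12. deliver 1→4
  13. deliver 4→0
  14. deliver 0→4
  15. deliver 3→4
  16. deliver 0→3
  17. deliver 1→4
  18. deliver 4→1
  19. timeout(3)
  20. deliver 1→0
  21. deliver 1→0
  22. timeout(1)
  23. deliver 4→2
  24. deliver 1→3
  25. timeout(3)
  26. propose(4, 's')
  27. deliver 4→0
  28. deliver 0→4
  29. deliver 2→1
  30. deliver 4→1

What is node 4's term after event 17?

2

after 1 — timeout(4): n4:cand/t1/[-]
after 2 — deliver 4→0: n0:foll/t1/[-]
after 3 — deliver 0→4: ·
after 4 — deliver 4→3: n3:foll/t1/[-]
after 5 — deliver 3→4: n4:lead/t1/[-]
after 6 — deliver 4→2: n2:foll/t1/[-]
after 7 — deliver 2→4: ·
after 8 — timeout(4): n4:cand/t2/[-]
after 9 — deliver 4→3: n3:foll/t2/[-]
after 10 — deliver 3→4: ·
after 11 — deliver 4→1: n1:foll/t1/[-]
after 12 — deliver 1→4: ·
after 13 — deliver 4→0: n0:foll/t2/[-]
after 14 — deliver 0→4: n4:lead/t2/[-]
after 15 — deliver 3→4: ·
after 16 — deliver 0→3: ·
after 17 — deliver 1→4: ·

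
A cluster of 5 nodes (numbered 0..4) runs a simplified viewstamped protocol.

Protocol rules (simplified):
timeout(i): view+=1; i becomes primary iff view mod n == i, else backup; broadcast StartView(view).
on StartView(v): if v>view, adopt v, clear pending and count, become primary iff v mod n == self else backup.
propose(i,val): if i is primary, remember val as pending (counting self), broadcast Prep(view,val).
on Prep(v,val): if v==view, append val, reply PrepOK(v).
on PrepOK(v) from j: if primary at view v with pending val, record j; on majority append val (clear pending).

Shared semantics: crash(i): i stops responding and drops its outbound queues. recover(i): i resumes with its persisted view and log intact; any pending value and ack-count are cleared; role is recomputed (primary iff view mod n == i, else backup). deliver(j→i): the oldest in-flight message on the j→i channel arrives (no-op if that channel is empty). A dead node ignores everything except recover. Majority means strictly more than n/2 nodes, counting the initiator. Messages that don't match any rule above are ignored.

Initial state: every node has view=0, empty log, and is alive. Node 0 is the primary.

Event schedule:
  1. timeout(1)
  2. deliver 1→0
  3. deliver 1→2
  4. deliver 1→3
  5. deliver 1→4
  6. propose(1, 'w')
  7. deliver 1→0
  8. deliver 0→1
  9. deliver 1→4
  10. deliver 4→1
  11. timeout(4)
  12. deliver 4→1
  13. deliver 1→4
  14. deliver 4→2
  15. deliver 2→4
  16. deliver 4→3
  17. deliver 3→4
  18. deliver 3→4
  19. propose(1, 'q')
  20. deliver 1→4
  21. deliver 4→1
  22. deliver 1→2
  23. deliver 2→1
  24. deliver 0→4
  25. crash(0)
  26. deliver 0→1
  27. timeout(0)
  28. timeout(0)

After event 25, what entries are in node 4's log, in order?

1. timeout(1):  <1:prim v1 ->
2. deliver 1→0:  <0:back v1 ->
3. deliver 1→2:  <2:back v1 ->
4. deliver 1→3:  <3:back v1 ->
5. deliver 1→4:  <4:back v1 ->
6. propose(1,'w'):  nop
7. deliver 1→0:  <0:back v1 w>
8. deliver 0→1:  nop
9. deliver 1→4:  <4:back v1 w>
10. deliver 4→1:  <1:prim v1 w>
11. timeout(4):  <4:back v2 w>
12. deliver 4→1:  <1:back v2 w>
13. deliver 1→4:  nop
14. deliver 4→2:  <2:prim v2 ->
15. deliver 2→4:  nop
16. deliver 4→3:  <3:back v2 ->
17. deliver 3→4:  nop
18. deliver 3→4:  nop
19. propose(1,'q'):  nop
20. deliver 1→4:  nop
21. deliver 4→1:  nop
22. deliver 1→2:  nop
23. deliver 2→1:  nop
24. deliver 0→4:  nop
25. crash(0):  <0:✗back v1 w>

w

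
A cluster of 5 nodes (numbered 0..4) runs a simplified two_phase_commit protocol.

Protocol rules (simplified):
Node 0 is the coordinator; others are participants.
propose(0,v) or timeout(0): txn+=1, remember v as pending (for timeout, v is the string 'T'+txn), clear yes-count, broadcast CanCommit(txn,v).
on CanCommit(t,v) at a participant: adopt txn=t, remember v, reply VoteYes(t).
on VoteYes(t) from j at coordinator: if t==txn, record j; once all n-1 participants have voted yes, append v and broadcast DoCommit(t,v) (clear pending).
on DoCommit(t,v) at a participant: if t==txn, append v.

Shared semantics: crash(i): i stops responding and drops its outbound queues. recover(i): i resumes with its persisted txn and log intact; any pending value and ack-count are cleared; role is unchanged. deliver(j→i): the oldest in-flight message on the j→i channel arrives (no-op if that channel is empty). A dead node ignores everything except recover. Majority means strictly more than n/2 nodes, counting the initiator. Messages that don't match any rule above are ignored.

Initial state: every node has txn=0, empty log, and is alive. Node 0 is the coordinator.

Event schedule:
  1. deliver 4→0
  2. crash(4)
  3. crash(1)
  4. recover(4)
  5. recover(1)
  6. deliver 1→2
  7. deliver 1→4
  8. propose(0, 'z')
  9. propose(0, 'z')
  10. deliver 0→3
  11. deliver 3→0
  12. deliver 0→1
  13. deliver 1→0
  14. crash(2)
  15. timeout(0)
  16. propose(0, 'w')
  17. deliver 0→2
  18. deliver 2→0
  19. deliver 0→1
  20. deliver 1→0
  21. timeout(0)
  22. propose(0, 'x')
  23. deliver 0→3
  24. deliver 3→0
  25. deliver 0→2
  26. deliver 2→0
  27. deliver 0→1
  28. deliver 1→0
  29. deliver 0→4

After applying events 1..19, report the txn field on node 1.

step 1 deliver 4→0: —
step 2 crash(4): 4={✗part,t=0,log=-}
step 3 crash(1): 1={✗part,t=0,log=-}
step 4 recover(4): 4={part,t=0,log=-}
step 5 recover(1): 1={part,t=0,log=-}
step 6 deliver 1→2: —
step 7 deliver 1→4: —
step 8 propose(0,'z'): 0={coor,t=1,log=-}
step 9 propose(0,'z'): 0={coor,t=2,log=-}
step 10 deliver 0→3: 3={part,t=1,log=-}
step 11 deliver 3→0: —
step 12 deliver 0→1: 1={part,t=1,log=-}
step 13 deliver 1→0: —
step 14 crash(2): 2={✗part,t=0,log=-}
step 15 timeout(0): 0={coor,t=3,log=-}
step 16 propose(0,'w'): 0={coor,t=4,log=-}
step 17 deliver 0→2: —
step 18 deliver 2→0: —
step 19 deliver 0→1: 1={part,t=2,log=-}

2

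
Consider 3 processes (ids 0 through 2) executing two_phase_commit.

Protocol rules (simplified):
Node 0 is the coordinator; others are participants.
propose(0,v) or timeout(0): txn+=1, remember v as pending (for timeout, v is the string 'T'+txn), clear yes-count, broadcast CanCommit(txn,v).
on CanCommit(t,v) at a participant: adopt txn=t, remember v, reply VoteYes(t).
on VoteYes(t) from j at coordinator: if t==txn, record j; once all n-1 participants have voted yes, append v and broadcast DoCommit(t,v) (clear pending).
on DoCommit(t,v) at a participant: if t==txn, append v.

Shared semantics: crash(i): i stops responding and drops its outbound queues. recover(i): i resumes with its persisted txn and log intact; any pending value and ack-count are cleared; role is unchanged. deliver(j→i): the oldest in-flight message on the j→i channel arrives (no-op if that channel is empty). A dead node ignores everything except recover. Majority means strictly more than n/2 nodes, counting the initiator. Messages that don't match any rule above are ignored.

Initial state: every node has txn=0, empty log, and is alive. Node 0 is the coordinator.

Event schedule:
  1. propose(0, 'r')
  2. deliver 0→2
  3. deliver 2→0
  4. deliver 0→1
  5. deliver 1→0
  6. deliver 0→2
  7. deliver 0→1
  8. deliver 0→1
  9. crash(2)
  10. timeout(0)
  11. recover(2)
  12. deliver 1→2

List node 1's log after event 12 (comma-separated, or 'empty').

step 1 propose(0,'r'): 0={coor,t=1,log=-}
step 2 deliver 0→2: 2={part,t=1,log=-}
step 3 deliver 2→0: —
step 4 deliver 0→1: 1={part,t=1,log=-}
step 5 deliver 1→0: 0={coor,t=1,log=r}
step 6 deliver 0→2: 2={part,t=1,log=r}
step 7 deliver 0→1: 1={part,t=1,log=r}
step 8 deliver 0→1: —
step 9 crash(2): 2={✗part,t=1,log=r}
step 10 timeout(0): 0={coor,t=2,log=r}
step 11 recover(2): 2={part,t=1,log=r}
step 12 deliver 1→2: —

r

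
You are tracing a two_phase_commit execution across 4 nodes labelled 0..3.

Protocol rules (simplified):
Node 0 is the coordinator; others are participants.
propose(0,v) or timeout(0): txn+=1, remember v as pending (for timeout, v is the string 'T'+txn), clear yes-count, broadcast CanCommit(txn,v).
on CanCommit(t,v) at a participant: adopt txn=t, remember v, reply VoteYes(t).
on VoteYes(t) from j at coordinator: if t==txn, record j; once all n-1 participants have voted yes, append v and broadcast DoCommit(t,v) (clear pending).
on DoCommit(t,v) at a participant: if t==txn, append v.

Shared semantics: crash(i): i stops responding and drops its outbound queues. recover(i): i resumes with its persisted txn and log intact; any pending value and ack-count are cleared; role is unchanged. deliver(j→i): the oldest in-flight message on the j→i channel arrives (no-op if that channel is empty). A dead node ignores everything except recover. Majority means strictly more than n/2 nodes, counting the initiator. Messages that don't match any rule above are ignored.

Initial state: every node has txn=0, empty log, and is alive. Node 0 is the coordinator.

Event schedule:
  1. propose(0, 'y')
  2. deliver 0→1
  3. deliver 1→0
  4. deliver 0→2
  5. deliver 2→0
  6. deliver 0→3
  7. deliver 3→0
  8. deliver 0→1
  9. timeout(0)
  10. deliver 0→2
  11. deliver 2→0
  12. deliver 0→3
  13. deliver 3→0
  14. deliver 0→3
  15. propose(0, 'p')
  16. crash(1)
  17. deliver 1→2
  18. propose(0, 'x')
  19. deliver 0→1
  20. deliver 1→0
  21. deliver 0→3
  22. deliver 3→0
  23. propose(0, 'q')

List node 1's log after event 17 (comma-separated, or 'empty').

e1 propose(0,'y'): 0[coor,t=1,-]
e2 deliver 0→1: 1[part,t=1,-]
e3 deliver 1→0: ·
e4 deliver 0→2: 2[part,t=1,-]
e5 deliver 2→0: ·
e6 deliver 0→3: 3[part,t=1,-]
e7 deliver 3→0: 0[coor,t=1,y]
e8 deliver 0→1: 1[part,t=1,y]
e9 timeout(0): 0[coor,t=2,y]
e10 deliver 0→2: 2[part,t=1,y]
e11 deliver 2→0: ·
e12 deliver 0→3: 3[part,t=1,y]
e13 deliver 3→0: ·
e14 deliver 0→3: 3[part,t=2,y]
e15 propose(0,'p'): 0[coor,t=3,y]
e16 crash(1): 1[✗part,t=1,y]
e17 deliver 1→2: ·

y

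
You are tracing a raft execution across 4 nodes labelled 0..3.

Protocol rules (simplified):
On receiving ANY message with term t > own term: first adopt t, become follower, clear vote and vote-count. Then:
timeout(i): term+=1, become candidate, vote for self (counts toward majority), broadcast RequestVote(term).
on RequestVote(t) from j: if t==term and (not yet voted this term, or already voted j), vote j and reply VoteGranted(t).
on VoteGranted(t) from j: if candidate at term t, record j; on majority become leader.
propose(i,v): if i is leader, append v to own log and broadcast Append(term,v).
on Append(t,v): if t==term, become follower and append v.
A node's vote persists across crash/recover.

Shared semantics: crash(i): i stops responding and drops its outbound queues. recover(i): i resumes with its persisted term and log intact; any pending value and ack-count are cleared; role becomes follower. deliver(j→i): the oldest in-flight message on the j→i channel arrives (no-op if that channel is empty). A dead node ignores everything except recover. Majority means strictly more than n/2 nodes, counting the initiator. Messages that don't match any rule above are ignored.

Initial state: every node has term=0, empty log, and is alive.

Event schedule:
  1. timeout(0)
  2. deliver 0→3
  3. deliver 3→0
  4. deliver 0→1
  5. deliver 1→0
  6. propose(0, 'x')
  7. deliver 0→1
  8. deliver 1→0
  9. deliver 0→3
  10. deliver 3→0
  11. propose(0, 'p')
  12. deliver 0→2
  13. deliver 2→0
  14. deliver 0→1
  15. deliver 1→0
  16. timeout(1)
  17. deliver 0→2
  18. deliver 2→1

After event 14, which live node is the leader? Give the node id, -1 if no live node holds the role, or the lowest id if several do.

0

1. timeout(0):  <0:cand t1 ->
2. deliver 0→3:  <3:foll t1 ->
3. deliver 3→0:  nop
4. deliver 0→1:  <1:foll t1 ->
5. deliver 1→0:  <0:lead t1 ->
6. propose(0,'x'):  <0:lead t1 x>
7. deliver 0→1:  <1:foll t1 x>
8. deliver 1→0:  nop
9. deliver 0→3:  <3:foll t1 x>
10. deliver 3→0:  nop
11. propose(0,'p'):  <0:lead t1 x,p>
12. deliver 0→2:  <2:foll t1 ->
13. deliver 2→0:  nop
14. deliver 0→1:  <1:foll t1 x,p>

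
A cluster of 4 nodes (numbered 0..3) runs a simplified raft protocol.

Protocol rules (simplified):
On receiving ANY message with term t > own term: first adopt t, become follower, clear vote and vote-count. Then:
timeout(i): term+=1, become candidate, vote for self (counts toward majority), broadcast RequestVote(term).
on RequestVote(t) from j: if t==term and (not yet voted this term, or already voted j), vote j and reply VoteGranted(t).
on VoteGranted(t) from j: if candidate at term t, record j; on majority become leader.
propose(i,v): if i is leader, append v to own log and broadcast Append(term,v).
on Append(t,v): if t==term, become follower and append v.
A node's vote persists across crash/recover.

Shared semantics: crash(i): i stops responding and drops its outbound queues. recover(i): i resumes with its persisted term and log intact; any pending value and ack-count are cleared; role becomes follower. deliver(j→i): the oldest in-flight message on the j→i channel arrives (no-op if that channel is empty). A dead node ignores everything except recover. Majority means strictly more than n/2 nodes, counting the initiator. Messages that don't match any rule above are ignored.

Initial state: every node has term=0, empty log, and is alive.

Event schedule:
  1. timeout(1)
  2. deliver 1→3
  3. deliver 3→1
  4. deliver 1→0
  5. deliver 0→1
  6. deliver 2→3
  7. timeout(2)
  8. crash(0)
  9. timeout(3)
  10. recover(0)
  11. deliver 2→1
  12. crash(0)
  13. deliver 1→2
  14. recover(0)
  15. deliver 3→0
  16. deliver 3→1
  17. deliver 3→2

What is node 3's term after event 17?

2

1. timeout(1):  <1:cand t1 ->
2. deliver 1→3:  <3:foll t1 ->
3. deliver 3→1:  nop
4. deliver 1→0:  <0:foll t1 ->
5. deliver 0→1:  <1:lead t1 ->
6. deliver 2→3:  nop
7. timeout(2):  <2:cand t1 ->
8. crash(0):  <0:✗foll t1 ->
9. timeout(3):  <3:cand t2 ->
10. recover(0):  <0:foll t1 ->
11. deliver 2→1:  nop
12. crash(0):  <0:✗foll t1 ->
13. deliver 1→2:  nop
14. recover(0):  <0:foll t1 ->
15. deliver 3→0:  <0:foll t2 ->
16. deliver 3→1:  <1:foll t2 ->
17. deliver 3→2:  <2:foll t2 ->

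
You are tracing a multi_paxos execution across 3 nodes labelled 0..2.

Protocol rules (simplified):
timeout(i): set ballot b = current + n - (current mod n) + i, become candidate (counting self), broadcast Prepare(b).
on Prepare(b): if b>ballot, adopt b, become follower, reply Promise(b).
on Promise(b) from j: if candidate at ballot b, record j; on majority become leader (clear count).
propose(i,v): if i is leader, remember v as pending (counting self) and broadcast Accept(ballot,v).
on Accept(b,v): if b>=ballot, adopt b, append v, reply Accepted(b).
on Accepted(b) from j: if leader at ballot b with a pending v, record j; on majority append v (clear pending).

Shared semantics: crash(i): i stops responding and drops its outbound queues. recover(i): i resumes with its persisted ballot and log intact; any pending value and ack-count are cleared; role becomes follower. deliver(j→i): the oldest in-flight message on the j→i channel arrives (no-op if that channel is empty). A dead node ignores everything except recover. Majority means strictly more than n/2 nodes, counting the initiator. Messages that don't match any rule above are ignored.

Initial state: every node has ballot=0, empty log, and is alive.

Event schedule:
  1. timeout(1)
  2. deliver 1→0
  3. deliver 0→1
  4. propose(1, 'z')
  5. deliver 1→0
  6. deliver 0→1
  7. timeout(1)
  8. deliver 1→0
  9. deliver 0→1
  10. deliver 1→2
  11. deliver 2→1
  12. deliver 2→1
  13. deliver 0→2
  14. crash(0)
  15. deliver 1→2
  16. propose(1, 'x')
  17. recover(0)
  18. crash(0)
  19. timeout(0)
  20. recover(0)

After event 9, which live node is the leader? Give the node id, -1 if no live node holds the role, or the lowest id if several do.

[1] timeout(1) → N1(cand b4 [-])
[2] deliver 1→0 → N0(foll b4 [-])
[3] deliver 0→1 → N1(lead b4 [-])
[4] propose(1,'z') → ∅
[5] deliver 1→0 → N0(foll b4 [z])
[6] deliver 0→1 → N1(lead b4 [z])
[7] timeout(1) → N1(cand b7 [z])
[8] deliver 1→0 → N0(foll b7 [z])
[9] deliver 0→1 → N1(lead b7 [z])

1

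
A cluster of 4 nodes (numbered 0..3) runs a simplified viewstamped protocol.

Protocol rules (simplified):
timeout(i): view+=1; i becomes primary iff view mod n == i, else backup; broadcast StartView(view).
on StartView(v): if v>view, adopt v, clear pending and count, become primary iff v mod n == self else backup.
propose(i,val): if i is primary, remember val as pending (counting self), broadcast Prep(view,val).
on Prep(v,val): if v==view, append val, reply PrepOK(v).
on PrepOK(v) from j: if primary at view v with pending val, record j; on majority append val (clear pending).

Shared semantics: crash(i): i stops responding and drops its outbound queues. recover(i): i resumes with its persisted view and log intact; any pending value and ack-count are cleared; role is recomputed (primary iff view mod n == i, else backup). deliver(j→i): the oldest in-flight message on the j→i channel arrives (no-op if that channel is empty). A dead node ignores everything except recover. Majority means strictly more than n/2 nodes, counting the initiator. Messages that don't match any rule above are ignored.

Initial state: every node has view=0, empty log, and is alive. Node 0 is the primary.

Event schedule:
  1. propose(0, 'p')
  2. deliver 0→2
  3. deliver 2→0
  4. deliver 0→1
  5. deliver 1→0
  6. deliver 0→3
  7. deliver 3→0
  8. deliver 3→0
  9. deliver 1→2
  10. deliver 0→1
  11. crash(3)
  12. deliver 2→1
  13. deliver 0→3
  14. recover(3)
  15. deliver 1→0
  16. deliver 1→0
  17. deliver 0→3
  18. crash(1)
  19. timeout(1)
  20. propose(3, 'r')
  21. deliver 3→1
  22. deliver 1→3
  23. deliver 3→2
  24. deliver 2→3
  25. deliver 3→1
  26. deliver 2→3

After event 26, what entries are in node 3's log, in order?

p

e1 propose(0,'p'): ·
e2 deliver 0→2: 2[back,v=0,p]
e3 deliver 2→0: ·
e4 deliver 0→1: 1[back,v=0,p]
e5 deliver 1→0: 0[prim,v=0,p]
e6 deliver 0→3: 3[back,v=0,p]
e7 deliver 3→0: ·
e8 deliver 3→0: ·
e9 deliver 1→2: ·
e10 deliver 0→1: ·
e11 crash(3): 3[✗back,v=0,p]
e12 deliver 2→1: ·
e13 deliver 0→3: ·
e14 recover(3): 3[back,v=0,p]
e15 deliver 1→0: ·
e16 deliver 1→0: ·
e17 deliver 0→3: ·
e18 crash(1): 1[✗back,v=0,p]
e19 timeout(1): ·
e20 propose(3,'r'): ·
e21 deliver 3→1: ·
e22 deliver 1→3: ·
e23 deliver 3→2: ·
e24 deliver 2→3: ·
e25 deliver 3→1: ·
e26 deliver 2→3: ·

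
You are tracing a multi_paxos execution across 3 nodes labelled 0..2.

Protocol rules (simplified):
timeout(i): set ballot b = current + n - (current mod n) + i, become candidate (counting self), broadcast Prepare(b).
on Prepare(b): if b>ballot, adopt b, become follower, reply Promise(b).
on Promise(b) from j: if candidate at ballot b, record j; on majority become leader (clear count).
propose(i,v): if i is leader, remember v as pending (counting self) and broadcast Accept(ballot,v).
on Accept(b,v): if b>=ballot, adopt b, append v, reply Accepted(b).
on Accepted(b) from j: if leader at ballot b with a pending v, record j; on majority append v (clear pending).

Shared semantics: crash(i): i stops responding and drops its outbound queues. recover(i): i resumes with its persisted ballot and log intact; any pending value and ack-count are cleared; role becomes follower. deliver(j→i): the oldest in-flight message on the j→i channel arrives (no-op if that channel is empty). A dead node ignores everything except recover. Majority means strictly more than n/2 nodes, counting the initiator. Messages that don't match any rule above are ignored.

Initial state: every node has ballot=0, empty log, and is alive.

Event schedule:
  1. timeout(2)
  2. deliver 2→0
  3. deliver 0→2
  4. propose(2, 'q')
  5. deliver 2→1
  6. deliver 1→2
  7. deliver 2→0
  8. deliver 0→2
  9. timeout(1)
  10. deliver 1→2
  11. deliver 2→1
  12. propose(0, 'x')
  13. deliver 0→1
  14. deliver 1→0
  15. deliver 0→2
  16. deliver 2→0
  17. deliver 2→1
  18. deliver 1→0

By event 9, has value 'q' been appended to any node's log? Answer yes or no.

1. timeout(2):  <2:cand b5 ->
2. deliver 2→0:  <0:foll b5 ->
3. deliver 0→2:  <2:lead b5 ->
4. propose(2,'q'):  nop
5. deliver 2→1:  <1:foll b5 ->
6. deliver 1→2:  nop
7. deliver 2→0:  <0:foll b5 q>
8. deliver 0→2:  <2:lead b5 q>
9. timeout(1):  <1:cand b7 ->

yes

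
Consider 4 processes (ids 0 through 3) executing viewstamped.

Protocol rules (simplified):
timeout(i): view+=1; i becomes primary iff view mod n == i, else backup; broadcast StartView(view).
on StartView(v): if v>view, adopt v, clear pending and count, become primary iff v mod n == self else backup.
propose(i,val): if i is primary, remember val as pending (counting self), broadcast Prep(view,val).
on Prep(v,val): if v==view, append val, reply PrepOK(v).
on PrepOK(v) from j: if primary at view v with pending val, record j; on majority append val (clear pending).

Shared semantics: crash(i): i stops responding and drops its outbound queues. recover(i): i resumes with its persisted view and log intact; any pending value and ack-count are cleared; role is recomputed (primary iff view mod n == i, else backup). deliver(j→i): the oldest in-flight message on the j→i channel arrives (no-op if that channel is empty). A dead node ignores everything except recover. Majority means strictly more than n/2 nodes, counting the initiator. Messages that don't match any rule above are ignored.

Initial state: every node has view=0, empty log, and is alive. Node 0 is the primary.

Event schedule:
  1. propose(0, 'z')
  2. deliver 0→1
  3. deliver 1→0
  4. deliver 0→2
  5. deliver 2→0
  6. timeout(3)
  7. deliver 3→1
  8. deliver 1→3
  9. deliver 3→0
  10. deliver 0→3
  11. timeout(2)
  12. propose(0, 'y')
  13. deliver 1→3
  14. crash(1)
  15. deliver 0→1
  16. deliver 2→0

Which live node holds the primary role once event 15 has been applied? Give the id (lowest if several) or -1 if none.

step 1 propose(0,'z'): —
step 2 deliver 0→1: 1={back,v=0,log=z}
step 3 deliver 1→0: —
step 4 deliver 0→2: 2={back,v=0,log=z}
step 5 deliver 2→0: 0={prim,v=0,log=z}
step 6 timeout(3): 3={back,v=1,log=-}
step 7 deliver 3→1: 1={prim,v=1,log=z}
step 8 deliver 1→3: —
step 9 deliver 3→0: 0={back,v=1,log=z}
step 10 deliver 0→3: —
step 11 timeout(2): 2={back,v=1,log=z}
step 12 propose(0,'y'): —
step 13 deliver 1→3: —
step 14 crash(1): 1={✗prim,v=1,log=z}
step 15 deliver 0→1: —

-1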